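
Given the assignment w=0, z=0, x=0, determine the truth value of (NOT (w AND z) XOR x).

Substituting: (NOT (0 AND 0) XOR 0)
= 1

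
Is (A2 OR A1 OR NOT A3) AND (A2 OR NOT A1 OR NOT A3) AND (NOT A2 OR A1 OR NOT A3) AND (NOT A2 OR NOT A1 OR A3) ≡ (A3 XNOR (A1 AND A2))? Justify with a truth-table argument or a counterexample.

Yes, they are equivalent — the two output columns agree on all 8 assignments:
A2 | A1 | A3 | Expression 1 | Expression 2
------------------------------------------
0 | 0 | 0 | 1 | 1
0 | 0 | 1 | 0 | 0
0 | 1 | 0 | 1 | 1
0 | 1 | 1 | 0 | 0
1 | 0 | 0 | 1 | 1
1 | 0 | 1 | 0 | 0
1 | 1 | 0 | 0 | 0
1 | 1 | 1 | 1 | 1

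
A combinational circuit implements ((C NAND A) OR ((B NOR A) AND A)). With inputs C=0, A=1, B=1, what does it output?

Substituting: ((0 NAND 1) OR ((1 NOR 1) AND 1))
= 1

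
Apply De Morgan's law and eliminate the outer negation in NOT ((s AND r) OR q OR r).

NOT (s AND r) AND NOT q AND NOT r
De Morgan's: NOT(OR of terms) = AND of negations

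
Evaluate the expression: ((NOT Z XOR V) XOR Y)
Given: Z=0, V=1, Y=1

Substituting: ((NOT 0 XOR 1) XOR 1)
= 1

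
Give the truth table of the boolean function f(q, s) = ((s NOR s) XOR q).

q | s | Output
--------------
0 | 0 | 1
0 | 1 | 0
1 | 0 | 0
1 | 1 | 1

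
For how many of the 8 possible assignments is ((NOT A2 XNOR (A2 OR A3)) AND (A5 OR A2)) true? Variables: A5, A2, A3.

Satisfying assignments: (1,0,1)
Count: 1 out of 8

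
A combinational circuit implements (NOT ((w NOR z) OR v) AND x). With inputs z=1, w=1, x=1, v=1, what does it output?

Substituting: (NOT ((1 NOR 1) OR 1) AND 1)
= 0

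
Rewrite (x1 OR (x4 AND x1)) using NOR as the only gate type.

((x1 NOR ((x4 NOR x4) NOR (x1 NOR x1))) NOR (x1 NOR ((x4 NOR x4) NOR (x1 NOR x1))))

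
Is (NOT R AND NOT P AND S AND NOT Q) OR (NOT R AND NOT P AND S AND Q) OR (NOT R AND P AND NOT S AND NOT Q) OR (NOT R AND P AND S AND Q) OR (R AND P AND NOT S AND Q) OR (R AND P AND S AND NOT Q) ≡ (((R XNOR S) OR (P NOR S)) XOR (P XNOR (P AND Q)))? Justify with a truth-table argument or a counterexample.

Yes, they are equivalent — the two output columns agree on all 16 assignments:
R | P | S | Q | Expression 1 | Expression 2
-------------------------------------------
0 | 0 | 0 | 0 | 0 | 0
0 | 0 | 0 | 1 | 0 | 0
0 | 0 | 1 | 0 | 1 | 1
0 | 0 | 1 | 1 | 1 | 1
0 | 1 | 0 | 0 | 1 | 1
0 | 1 | 0 | 1 | 0 | 0
0 | 1 | 1 | 0 | 0 | 0
0 | 1 | 1 | 1 | 1 | 1
1 | 0 | 0 | 0 | 0 | 0
1 | 0 | 0 | 1 | 0 | 0
1 | 0 | 1 | 0 | 0 | 0
1 | 0 | 1 | 1 | 0 | 0
1 | 1 | 0 | 0 | 0 | 0
1 | 1 | 0 | 1 | 1 | 1
1 | 1 | 1 | 0 | 1 | 1
1 | 1 | 1 | 1 | 0 | 0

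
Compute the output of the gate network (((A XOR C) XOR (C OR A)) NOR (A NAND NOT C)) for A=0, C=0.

Substituting: (((0 XOR 0) XOR (0 OR 0)) NOR (0 NAND NOT 0))
= 0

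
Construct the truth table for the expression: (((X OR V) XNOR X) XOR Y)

V | Y | X | Output
------------------
0 | 0 | 0 | 1
0 | 0 | 1 | 1
0 | 1 | 0 | 0
0 | 1 | 1 | 0
1 | 0 | 0 | 0
1 | 0 | 1 | 1
1 | 1 | 0 | 1
1 | 1 | 1 | 0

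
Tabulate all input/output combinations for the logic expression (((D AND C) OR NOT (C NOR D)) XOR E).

C | E | D | Output
------------------
0 | 0 | 0 | 0
0 | 0 | 1 | 1
0 | 1 | 0 | 1
0 | 1 | 1 | 0
1 | 0 | 0 | 1
1 | 0 | 1 | 1
1 | 1 | 0 | 0
1 | 1 | 1 | 0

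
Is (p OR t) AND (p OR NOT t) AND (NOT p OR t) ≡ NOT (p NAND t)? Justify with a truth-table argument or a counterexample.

Yes, they are equivalent — the two output columns agree on all 4 assignments:
p | t | Expression 1 | Expression 2
-----------------------------------
0 | 0 | 0 | 0
0 | 1 | 0 | 0
1 | 0 | 0 | 0
1 | 1 | 1 | 1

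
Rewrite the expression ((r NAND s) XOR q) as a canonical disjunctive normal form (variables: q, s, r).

(NOT q AND NOT s AND NOT r) OR (NOT q AND NOT s AND r) OR (NOT q AND s AND NOT r) OR (q AND s AND r)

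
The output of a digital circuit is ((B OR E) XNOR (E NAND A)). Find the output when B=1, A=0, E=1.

Substituting: ((1 OR 1) XNOR (1 NAND 0))
= 1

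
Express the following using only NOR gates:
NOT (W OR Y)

(((W NOR Y) NOR (W NOR Y)) NOR ((W NOR Y) NOR (W NOR Y)))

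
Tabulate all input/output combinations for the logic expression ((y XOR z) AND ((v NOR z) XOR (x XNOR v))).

z | x | v | y | Output
----------------------
0 | 0 | 0 | 0 | 0
0 | 0 | 0 | 1 | 0
0 | 0 | 1 | 0 | 0
0 | 0 | 1 | 1 | 0
0 | 1 | 0 | 0 | 0
0 | 1 | 0 | 1 | 1
0 | 1 | 1 | 0 | 0
0 | 1 | 1 | 1 | 1
1 | 0 | 0 | 0 | 1
1 | 0 | 0 | 1 | 0
1 | 0 | 1 | 0 | 0
1 | 0 | 1 | 1 | 0
1 | 1 | 0 | 0 | 0
1 | 1 | 0 | 1 | 0
1 | 1 | 1 | 0 | 1
1 | 1 | 1 | 1 | 0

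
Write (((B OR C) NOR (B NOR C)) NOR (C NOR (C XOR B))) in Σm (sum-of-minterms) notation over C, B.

Σm(1, 2, 3) = (NOT C AND B) OR (C AND NOT B) OR (C AND B)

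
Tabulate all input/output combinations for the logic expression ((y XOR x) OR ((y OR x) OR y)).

x | y | Output
--------------
0 | 0 | 0
0 | 1 | 1
1 | 0 | 1
1 | 1 | 1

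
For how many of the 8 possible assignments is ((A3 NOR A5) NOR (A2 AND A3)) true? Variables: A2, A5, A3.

Satisfying assignments: (0,0,1), (0,1,0), (0,1,1), (1,1,0)
Count: 4 out of 8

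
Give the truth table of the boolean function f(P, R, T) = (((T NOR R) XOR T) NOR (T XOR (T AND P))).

P | R | T | Output
------------------
0 | 0 | 0 | 0
0 | 0 | 1 | 0
0 | 1 | 0 | 1
0 | 1 | 1 | 0
1 | 0 | 0 | 0
1 | 0 | 1 | 0
1 | 1 | 0 | 1
1 | 1 | 1 | 0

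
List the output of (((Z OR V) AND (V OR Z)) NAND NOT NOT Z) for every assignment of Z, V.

Z | V | Output
--------------
0 | 0 | 1
0 | 1 | 1
1 | 0 | 0
1 | 1 | 0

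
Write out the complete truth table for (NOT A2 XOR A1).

A2 | A1 | Output
----------------
0 | 0 | 1
0 | 1 | 0
1 | 0 | 0
1 | 1 | 1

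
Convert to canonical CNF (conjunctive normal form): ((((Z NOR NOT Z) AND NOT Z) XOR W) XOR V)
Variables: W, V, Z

(W OR V OR Z) AND (W OR V OR NOT Z) AND (NOT W OR NOT V OR Z) AND (NOT W OR NOT V OR NOT Z)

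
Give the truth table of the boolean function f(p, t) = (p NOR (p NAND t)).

p | t | Output
--------------
0 | 0 | 0
0 | 1 | 0
1 | 0 | 0
1 | 1 | 0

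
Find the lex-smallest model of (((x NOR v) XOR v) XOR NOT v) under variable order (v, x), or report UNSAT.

v=0, x=1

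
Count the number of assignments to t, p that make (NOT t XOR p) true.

Satisfying assignments: (0,0), (1,1)
Count: 2 out of 4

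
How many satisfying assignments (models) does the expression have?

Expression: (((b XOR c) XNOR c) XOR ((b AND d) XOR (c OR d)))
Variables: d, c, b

Satisfying assignments: (0,0,0), (0,1,1)
Count: 2 out of 8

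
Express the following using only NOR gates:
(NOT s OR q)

(((s NOR s) NOR q) NOR ((s NOR s) NOR q))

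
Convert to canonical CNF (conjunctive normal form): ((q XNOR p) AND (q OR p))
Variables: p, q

(p OR q) AND (p OR NOT q) AND (NOT p OR q)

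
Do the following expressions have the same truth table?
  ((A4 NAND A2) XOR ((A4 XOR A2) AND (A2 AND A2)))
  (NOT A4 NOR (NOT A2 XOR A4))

No. Counterexample: with A4=0, A2=0, Expression 1 = 1 but Expression 2 = 0.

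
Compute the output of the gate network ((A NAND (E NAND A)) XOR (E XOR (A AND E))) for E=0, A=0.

Substituting: ((0 NAND (0 NAND 0)) XOR (0 XOR (0 AND 0)))
= 1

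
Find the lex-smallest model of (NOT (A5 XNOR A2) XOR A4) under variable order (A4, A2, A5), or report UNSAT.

A4=0, A2=0, A5=1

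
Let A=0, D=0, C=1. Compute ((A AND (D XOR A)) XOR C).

Substituting: ((0 AND (0 XOR 0)) XOR 1)
= 1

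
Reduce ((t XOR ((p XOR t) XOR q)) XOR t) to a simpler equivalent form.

By XOR self-cancellation ((E XOR v) XOR v = E):
= ((p XOR t) XOR q)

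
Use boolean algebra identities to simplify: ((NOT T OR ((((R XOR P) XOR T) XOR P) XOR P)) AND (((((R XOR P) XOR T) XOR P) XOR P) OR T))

By distribution ((E OR v) AND (E OR NOT v) = E) then XOR self-cancellation ((E XOR v) XOR v = E):
= ((R XOR P) XOR T)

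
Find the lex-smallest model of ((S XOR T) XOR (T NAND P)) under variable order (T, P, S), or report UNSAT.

T=0, P=0, S=0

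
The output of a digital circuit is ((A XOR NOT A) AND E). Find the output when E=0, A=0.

Substituting: ((0 XOR NOT 0) AND 0)
= 0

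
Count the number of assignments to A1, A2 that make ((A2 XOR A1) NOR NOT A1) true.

Satisfying assignments: (1,1)
Count: 1 out of 4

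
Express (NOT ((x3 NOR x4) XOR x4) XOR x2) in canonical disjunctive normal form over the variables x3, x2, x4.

(NOT x3 AND x2 AND NOT x4) OR (NOT x3 AND x2 AND x4) OR (x3 AND NOT x2 AND NOT x4) OR (x3 AND x2 AND x4)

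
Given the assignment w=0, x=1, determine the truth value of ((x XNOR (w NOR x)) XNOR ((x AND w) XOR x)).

Substituting: ((1 XNOR (0 NOR 1)) XNOR ((1 AND 0) XOR 1))
= 0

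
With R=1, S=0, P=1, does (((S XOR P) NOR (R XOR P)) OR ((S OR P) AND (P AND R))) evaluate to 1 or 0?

Substituting: (((0 XOR 1) NOR (1 XOR 1)) OR ((0 OR 1) AND (1 AND 1)))
= 1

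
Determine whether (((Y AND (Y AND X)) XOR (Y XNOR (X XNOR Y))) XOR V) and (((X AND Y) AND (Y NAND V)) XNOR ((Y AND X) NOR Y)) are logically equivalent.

No. Counterexample: with V=0, Y=0, X=1, Expression 1 = 1 but Expression 2 = 0.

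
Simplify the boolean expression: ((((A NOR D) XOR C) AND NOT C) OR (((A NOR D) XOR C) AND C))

By distribution ((E AND v) OR (E AND NOT v) = E):
= ((A NOR D) XOR C)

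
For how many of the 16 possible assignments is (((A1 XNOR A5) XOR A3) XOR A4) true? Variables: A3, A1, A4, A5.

Satisfying assignments: (0,0,0,0), (0,0,1,1), (0,1,0,1), (0,1,1,0), (1,0,0,1), (1,0,1,0), (1,1,0,0), (1,1,1,1)
Count: 8 out of 16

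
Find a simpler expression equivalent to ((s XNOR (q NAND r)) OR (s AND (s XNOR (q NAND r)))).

By absorption (E OR (E AND v) = E):
= (s XNOR (q NAND r))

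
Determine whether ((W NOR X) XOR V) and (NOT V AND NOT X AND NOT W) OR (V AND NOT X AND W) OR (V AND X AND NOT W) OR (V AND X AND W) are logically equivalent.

Yes, they are equivalent — the two output columns agree on all 8 assignments:
V | X | W | Expression 1 | Expression 2
---------------------------------------
0 | 0 | 0 | 1 | 1
0 | 0 | 1 | 0 | 0
0 | 1 | 0 | 0 | 0
0 | 1 | 1 | 0 | 0
1 | 0 | 0 | 0 | 0
1 | 0 | 1 | 1 | 1
1 | 1 | 0 | 1 | 1
1 | 1 | 1 | 1 | 1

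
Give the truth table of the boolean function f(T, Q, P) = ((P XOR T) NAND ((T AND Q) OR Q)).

T | Q | P | Output
------------------
0 | 0 | 0 | 1
0 | 0 | 1 | 1
0 | 1 | 0 | 1
0 | 1 | 1 | 0
1 | 0 | 0 | 1
1 | 0 | 1 | 1
1 | 1 | 0 | 0
1 | 1 | 1 | 1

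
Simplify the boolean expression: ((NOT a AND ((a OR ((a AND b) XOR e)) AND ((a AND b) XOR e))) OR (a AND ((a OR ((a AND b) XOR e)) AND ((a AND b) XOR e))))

By distribution ((E AND v) OR (E AND NOT v) = E) then absorption (E AND (E OR v) = E):
= ((a AND b) XOR e)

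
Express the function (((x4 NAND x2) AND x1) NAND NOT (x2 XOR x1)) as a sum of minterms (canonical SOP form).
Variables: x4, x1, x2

Σm(0, 1, 2, 4, 5, 6, 7) = (NOT x4 AND NOT x1 AND NOT x2) OR (NOT x4 AND NOT x1 AND x2) OR (NOT x4 AND x1 AND NOT x2) OR (x4 AND NOT x1 AND NOT x2) OR (x4 AND NOT x1 AND x2) OR (x4 AND x1 AND NOT x2) OR (x4 AND x1 AND x2)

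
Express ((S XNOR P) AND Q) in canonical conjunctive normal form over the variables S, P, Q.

(S OR P OR Q) AND (S OR NOT P OR Q) AND (S OR NOT P OR NOT Q) AND (NOT S OR P OR Q) AND (NOT S OR P OR NOT Q) AND (NOT S OR NOT P OR Q)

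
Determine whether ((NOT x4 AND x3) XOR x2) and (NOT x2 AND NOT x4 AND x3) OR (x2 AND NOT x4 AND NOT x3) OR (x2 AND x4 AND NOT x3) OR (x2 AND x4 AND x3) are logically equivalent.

Yes, they are equivalent — the two output columns agree on all 8 assignments:
x2 | x4 | x3 | Expression 1 | Expression 2
------------------------------------------
0 | 0 | 0 | 0 | 0
0 | 0 | 1 | 1 | 1
0 | 1 | 0 | 0 | 0
0 | 1 | 1 | 0 | 0
1 | 0 | 0 | 1 | 1
1 | 0 | 1 | 0 | 0
1 | 1 | 0 | 1 | 1
1 | 1 | 1 | 1 | 1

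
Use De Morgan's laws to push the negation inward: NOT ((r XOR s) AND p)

NOT (r XOR s) OR NOT p
De Morgan's: NOT(AND of terms) = OR of negations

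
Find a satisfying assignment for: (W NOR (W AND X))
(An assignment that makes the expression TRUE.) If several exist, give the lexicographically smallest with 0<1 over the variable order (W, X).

W=0, X=0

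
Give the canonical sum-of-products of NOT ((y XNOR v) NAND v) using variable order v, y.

Σm(3) = (v AND y)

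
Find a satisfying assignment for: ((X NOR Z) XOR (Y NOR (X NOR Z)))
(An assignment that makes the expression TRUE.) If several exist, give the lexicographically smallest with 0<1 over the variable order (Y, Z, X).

Y=0, Z=0, X=0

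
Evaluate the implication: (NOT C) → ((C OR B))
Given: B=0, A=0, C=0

Antecedent (NOT C) = 1; consequent ((C OR B)) = 0.
1 → 0 = 0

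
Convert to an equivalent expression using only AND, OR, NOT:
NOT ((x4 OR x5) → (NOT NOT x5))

(x4 OR x5) AND NOT x5
(Negated implication: NOT(A → B) = A AND NOT B)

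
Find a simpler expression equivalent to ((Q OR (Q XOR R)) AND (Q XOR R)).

By absorption (E AND (E OR v) = E):
= (Q XOR R)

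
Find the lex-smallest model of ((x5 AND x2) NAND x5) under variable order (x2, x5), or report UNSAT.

x2=0, x5=0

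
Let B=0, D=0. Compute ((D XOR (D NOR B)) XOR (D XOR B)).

Substituting: ((0 XOR (0 NOR 0)) XOR (0 XOR 0))
= 1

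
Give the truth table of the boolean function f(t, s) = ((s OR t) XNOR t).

t | s | Output
--------------
0 | 0 | 1
0 | 1 | 0
1 | 0 | 1
1 | 1 | 1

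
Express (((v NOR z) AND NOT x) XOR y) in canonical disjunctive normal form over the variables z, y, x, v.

(NOT z AND NOT y AND NOT x AND NOT v) OR (NOT z AND y AND NOT x AND v) OR (NOT z AND y AND x AND NOT v) OR (NOT z AND y AND x AND v) OR (z AND y AND NOT x AND NOT v) OR (z AND y AND NOT x AND v) OR (z AND y AND x AND NOT v) OR (z AND y AND x AND v)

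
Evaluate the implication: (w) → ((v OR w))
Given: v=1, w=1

Antecedent (w) = 1; consequent ((v OR w)) = 1.
1 → 1 = 1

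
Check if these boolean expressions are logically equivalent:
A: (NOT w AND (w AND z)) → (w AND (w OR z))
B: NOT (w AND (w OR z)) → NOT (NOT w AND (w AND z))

Yes, Contrapositive is always equivalent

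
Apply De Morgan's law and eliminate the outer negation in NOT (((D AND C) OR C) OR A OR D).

NOT ((D AND C) OR C) AND NOT A AND NOT D
De Morgan's: NOT(OR of terms) = AND of negations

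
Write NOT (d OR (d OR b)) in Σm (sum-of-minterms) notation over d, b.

Σm(0) = (NOT d AND NOT b)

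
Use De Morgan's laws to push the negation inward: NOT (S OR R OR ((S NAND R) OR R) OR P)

NOT S AND NOT R AND NOT ((S NAND R) OR R) AND NOT P
De Morgan's: NOT(OR of terms) = AND of negations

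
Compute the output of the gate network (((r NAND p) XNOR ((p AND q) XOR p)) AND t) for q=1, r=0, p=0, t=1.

Substituting: (((0 NAND 0) XNOR ((0 AND 1) XOR 0)) AND 1)
= 0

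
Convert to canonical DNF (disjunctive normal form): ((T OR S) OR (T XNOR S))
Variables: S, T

(NOT S AND NOT T) OR (NOT S AND T) OR (S AND NOT T) OR (S AND T)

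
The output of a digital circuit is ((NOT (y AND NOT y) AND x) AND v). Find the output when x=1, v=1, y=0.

Substituting: ((NOT (0 AND NOT 0) AND 1) AND 1)
= 1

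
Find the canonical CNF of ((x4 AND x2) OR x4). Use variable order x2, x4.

(x2 OR x4) AND (NOT x2 OR x4)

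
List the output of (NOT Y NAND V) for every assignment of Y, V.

Y | V | Output
--------------
0 | 0 | 1
0 | 1 | 0
1 | 0 | 1
1 | 1 | 1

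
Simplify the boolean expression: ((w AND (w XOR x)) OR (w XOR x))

By absorption (E OR (E AND v) = E):
= (w XOR x)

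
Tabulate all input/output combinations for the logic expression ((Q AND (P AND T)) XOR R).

T | Q | R | P | Output
----------------------
0 | 0 | 0 | 0 | 0
0 | 0 | 0 | 1 | 0
0 | 0 | 1 | 0 | 1
0 | 0 | 1 | 1 | 1
0 | 1 | 0 | 0 | 0
0 | 1 | 0 | 1 | 0
0 | 1 | 1 | 0 | 1
0 | 1 | 1 | 1 | 1
1 | 0 | 0 | 0 | 0
1 | 0 | 0 | 1 | 0
1 | 0 | 1 | 0 | 1
1 | 0 | 1 | 1 | 1
1 | 1 | 0 | 0 | 0
1 | 1 | 0 | 1 | 1
1 | 1 | 1 | 0 | 1
1 | 1 | 1 | 1 | 0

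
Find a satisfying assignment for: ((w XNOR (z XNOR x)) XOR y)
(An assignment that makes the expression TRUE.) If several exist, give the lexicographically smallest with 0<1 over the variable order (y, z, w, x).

y=0, z=0, w=0, x=1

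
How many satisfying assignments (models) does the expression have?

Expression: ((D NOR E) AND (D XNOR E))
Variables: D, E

Satisfying assignments: (0,0)
Count: 1 out of 4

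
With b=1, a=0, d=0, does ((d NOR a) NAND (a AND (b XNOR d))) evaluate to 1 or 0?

Substituting: ((0 NOR 0) NAND (0 AND (1 XNOR 0)))
= 1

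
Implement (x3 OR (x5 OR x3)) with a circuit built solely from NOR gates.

((x3 NOR ((x5 NOR x3) NOR (x5 NOR x3))) NOR (x3 NOR ((x5 NOR x3) NOR (x5 NOR x3))))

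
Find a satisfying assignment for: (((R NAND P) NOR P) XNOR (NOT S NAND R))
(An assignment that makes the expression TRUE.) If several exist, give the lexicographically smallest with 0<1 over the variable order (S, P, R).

S=0, P=0, R=1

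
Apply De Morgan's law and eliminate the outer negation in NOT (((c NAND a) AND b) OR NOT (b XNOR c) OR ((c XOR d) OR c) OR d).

NOT ((c NAND a) AND b) AND (b XNOR c) AND NOT ((c XOR d) OR c) AND NOT d
De Morgan's: NOT(OR of terms) = AND of negations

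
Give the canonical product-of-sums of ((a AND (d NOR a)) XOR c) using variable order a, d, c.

ΠM(0, 2, 4, 6) = (a OR d OR c) AND (a OR NOT d OR c) AND (NOT a OR d OR c) AND (NOT a OR NOT d OR c)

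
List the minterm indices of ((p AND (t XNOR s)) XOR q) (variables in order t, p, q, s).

Σm(2, 3, 4, 7, 10, 11, 13, 14) = (NOT t AND NOT p AND q AND NOT s) OR (NOT t AND NOT p AND q AND s) OR (NOT t AND p AND NOT q AND NOT s) OR (NOT t AND p AND q AND s) OR (t AND NOT p AND q AND NOT s) OR (t AND NOT p AND q AND s) OR (t AND p AND NOT q AND s) OR (t AND p AND q AND NOT s)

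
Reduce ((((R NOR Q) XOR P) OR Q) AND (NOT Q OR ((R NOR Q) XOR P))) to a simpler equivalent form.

By distribution ((E OR v) AND (E OR NOT v) = E):
= ((R NOR Q) XOR P)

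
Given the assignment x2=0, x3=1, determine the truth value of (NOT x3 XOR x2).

Substituting: (NOT 1 XOR 0)
= 0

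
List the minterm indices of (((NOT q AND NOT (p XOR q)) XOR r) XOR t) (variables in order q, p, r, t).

Σm(0, 3, 5, 6, 9, 10, 13, 14) = (NOT q AND NOT p AND NOT r AND NOT t) OR (NOT q AND NOT p AND r AND t) OR (NOT q AND p AND NOT r AND t) OR (NOT q AND p AND r AND NOT t) OR (q AND NOT p AND NOT r AND t) OR (q AND NOT p AND r AND NOT t) OR (q AND p AND NOT r AND t) OR (q AND p AND r AND NOT t)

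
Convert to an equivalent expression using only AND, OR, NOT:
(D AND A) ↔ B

((D AND A) AND B) OR (NOT (D AND A) AND NOT B)
(Biconditional = both true or both false)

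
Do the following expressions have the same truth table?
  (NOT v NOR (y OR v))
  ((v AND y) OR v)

No. Counterexample: with v=1, y=0, Expression 1 = 0 but Expression 2 = 1.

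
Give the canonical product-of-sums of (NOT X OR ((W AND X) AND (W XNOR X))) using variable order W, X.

ΠM(1) = (W OR NOT X)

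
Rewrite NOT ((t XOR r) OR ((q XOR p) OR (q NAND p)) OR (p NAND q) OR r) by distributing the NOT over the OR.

NOT (t XOR r) AND NOT ((q XOR p) OR (q NAND p)) AND NOT (p NAND q) AND NOT r
De Morgan's: NOT(OR of terms) = AND of negations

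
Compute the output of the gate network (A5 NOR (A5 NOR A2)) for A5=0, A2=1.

Substituting: (0 NOR (0 NOR 1))
= 1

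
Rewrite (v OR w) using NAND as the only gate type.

((v NAND v) NAND (w NAND w))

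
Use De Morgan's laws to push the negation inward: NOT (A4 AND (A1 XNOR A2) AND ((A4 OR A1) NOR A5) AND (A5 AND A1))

NOT A4 OR NOT (A1 XNOR A2) OR NOT ((A4 OR A1) NOR A5) OR NOT (A5 AND A1)
De Morgan's: NOT(AND of terms) = OR of negations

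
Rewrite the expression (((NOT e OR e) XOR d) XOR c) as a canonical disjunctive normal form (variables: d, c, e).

(NOT d AND NOT c AND NOT e) OR (NOT d AND NOT c AND e) OR (d AND c AND NOT e) OR (d AND c AND e)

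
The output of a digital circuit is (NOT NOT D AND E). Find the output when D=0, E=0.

Substituting: (NOT NOT 0 AND 0)
= 0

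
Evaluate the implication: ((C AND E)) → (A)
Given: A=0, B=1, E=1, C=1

Antecedent ((C AND E)) = 1; consequent (A) = 0.
1 → 0 = 0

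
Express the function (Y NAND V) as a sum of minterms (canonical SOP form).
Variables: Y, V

Σm(0, 1, 2) = (NOT Y AND NOT V) OR (NOT Y AND V) OR (Y AND NOT V)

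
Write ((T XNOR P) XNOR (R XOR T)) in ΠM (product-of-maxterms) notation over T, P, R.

ΠM(0, 3, 4, 7) = (T OR P OR R) AND (T OR NOT P OR NOT R) AND (NOT T OR P OR R) AND (NOT T OR NOT P OR NOT R)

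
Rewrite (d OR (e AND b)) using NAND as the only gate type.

((d NAND d) NAND (((e NAND b) NAND (e NAND b)) NAND ((e NAND b) NAND (e NAND b))))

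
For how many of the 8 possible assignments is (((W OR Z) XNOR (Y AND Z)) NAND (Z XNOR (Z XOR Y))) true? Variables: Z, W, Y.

Satisfying assignments: (0,0,1), (0,1,0), (0,1,1), (1,0,0), (1,0,1), (1,1,0), (1,1,1)
Count: 7 out of 8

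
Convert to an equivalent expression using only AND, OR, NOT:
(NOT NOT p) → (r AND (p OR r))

NOT p OR (r AND (p OR r))
(Implication elimination: A → B = NOT A OR B)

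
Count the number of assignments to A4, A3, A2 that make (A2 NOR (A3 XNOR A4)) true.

Satisfying assignments: (0,1,0), (1,0,0)
Count: 2 out of 8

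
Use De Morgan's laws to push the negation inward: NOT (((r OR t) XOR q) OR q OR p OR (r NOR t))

NOT ((r OR t) XOR q) AND NOT q AND NOT p AND NOT (r NOR t)
De Morgan's: NOT(OR of terms) = AND of negations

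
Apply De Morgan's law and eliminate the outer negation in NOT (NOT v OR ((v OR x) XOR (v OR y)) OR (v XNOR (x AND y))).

v AND NOT ((v OR x) XOR (v OR y)) AND NOT (v XNOR (x AND y))
De Morgan's: NOT(OR of terms) = AND of negations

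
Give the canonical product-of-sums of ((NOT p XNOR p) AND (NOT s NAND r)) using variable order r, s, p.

ΠM(0, 1, 2, 3, 4, 5, 6, 7) = (r OR s OR p) AND (r OR s OR NOT p) AND (r OR NOT s OR p) AND (r OR NOT s OR NOT p) AND (NOT r OR s OR p) AND (NOT r OR s OR NOT p) AND (NOT r OR NOT s OR p) AND (NOT r OR NOT s OR NOT p)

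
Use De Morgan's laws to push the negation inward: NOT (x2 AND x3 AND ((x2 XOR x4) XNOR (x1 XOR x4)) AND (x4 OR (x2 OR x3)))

NOT x2 OR NOT x3 OR NOT ((x2 XOR x4) XNOR (x1 XOR x4)) OR NOT (x4 OR (x2 OR x3))
De Morgan's: NOT(AND of terms) = OR of negations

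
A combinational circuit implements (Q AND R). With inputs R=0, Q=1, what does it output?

Substituting: (1 AND 0)
= 0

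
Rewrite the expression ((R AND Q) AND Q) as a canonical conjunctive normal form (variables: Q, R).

(Q OR R) AND (Q OR NOT R) AND (NOT Q OR R)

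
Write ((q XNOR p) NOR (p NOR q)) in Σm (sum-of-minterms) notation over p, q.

Σm(1, 2) = (NOT p AND q) OR (p AND NOT q)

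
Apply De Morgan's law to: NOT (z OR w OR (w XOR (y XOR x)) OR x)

NOT z AND NOT w AND NOT (w XOR (y XOR x)) AND NOT x
De Morgan's: NOT(OR of terms) = AND of negations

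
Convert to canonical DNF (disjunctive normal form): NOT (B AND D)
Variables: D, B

(NOT D AND NOT B) OR (NOT D AND B) OR (D AND NOT B)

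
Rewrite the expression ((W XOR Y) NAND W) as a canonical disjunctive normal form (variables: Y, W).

(NOT Y AND NOT W) OR (Y AND NOT W) OR (Y AND W)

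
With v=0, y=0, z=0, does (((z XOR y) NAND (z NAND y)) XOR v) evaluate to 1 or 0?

Substituting: (((0 XOR 0) NAND (0 NAND 0)) XOR 0)
= 1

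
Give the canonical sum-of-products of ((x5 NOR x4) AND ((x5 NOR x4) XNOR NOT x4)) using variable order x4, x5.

Σm(0) = (NOT x4 AND NOT x5)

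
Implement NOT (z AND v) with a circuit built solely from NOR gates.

(((z NOR z) NOR (v NOR v)) NOR ((z NOR z) NOR (v NOR v)))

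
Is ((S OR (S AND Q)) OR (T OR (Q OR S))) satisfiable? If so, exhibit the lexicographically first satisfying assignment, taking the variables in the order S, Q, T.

S=0, Q=0, T=1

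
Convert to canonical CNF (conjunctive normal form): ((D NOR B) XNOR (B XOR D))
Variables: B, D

(B OR D) AND (B OR NOT D) AND (NOT B OR D)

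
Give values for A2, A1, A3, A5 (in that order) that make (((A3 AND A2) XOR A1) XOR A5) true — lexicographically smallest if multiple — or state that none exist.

A2=0, A1=0, A3=0, A5=1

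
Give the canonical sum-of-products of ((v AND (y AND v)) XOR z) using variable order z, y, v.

Σm(3, 4, 5, 6) = (NOT z AND y AND v) OR (z AND NOT y AND NOT v) OR (z AND NOT y AND v) OR (z AND y AND NOT v)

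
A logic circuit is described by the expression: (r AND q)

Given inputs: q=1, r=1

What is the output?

Substituting: (1 AND 1)
= 1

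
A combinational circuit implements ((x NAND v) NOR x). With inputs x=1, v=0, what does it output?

Substituting: ((1 NAND 0) NOR 1)
= 0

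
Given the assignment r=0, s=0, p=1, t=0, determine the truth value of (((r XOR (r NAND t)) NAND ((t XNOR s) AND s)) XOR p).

Substituting: (((0 XOR (0 NAND 0)) NAND ((0 XNOR 0) AND 0)) XOR 1)
= 0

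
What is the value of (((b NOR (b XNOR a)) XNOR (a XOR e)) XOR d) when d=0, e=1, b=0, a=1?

Substituting: (((0 NOR (0 XNOR 1)) XNOR (1 XOR 1)) XOR 0)
= 0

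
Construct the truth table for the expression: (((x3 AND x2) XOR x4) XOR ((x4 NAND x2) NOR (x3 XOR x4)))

x3 | x2 | x4 | Output
---------------------
0 | 0 | 0 | 0
0 | 0 | 1 | 1
0 | 1 | 0 | 0
0 | 1 | 1 | 1
1 | 0 | 0 | 0
1 | 0 | 1 | 1
1 | 1 | 0 | 1
1 | 1 | 1 | 1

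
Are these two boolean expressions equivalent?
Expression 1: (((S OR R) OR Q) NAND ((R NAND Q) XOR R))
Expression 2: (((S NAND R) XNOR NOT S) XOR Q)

No. Counterexample: with S=1, Q=1, R=0, Expression 1 = 0 but Expression 2 = 1.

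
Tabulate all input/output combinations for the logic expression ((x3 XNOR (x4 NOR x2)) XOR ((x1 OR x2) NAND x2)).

x3 | x4 | x2 | x1 | Output
--------------------------
0 | 0 | 0 | 0 | 1
0 | 0 | 0 | 1 | 1
0 | 0 | 1 | 0 | 1
0 | 0 | 1 | 1 | 1
0 | 1 | 0 | 0 | 0
0 | 1 | 0 | 1 | 0
0 | 1 | 1 | 0 | 1
0 | 1 | 1 | 1 | 1
1 | 0 | 0 | 0 | 0
1 | 0 | 0 | 1 | 0
1 | 0 | 1 | 0 | 0
1 | 0 | 1 | 1 | 0
1 | 1 | 0 | 0 | 1
1 | 1 | 0 | 1 | 1
1 | 1 | 1 | 0 | 0
1 | 1 | 1 | 1 | 0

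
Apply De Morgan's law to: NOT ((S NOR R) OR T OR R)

NOT (S NOR R) AND NOT T AND NOT R
De Morgan's: NOT(OR of terms) = AND of negations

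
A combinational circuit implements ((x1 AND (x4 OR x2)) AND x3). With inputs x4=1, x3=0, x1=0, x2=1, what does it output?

Substituting: ((0 AND (1 OR 1)) AND 0)
= 0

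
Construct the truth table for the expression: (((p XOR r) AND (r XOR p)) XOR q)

q | r | p | Output
------------------
0 | 0 | 0 | 0
0 | 0 | 1 | 1
0 | 1 | 0 | 1
0 | 1 | 1 | 0
1 | 0 | 0 | 1
1 | 0 | 1 | 0
1 | 1 | 0 | 0
1 | 1 | 1 | 1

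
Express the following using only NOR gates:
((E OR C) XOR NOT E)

((((((E NOR C) NOR (E NOR C)) NOR (E NOR E)) NOR (((E NOR C) NOR (E NOR C)) NOR (E NOR E))) NOR ((((E NOR C) NOR (E NOR C)) NOR (E NOR E)) NOR (((E NOR C) NOR (E NOR C)) NOR (E NOR E)))) NOR ((((((E NOR C) NOR (E NOR C)) NOR ((E NOR C) NOR (E NOR C))) NOR ((E NOR E) NOR (E NOR E))) NOR ((((E NOR C) NOR (E NOR C)) NOR ((E NOR C) NOR (E NOR C))) NOR ((E NOR E) NOR (E NOR E)))) NOR (((((E NOR C) NOR (E NOR C)) NOR ((E NOR C) NOR (E NOR C))) NOR ((E NOR E) NOR (E NOR E))) NOR ((((E NOR C) NOR (E NOR C)) NOR ((E NOR C) NOR (E NOR C))) NOR ((E NOR E) NOR (E NOR E))))))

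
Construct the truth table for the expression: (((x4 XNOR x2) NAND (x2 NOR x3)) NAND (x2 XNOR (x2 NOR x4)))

x3 | x2 | x4 | Output
---------------------
0 | 0 | 0 | 1
0 | 0 | 1 | 0
0 | 1 | 0 | 1
0 | 1 | 1 | 1
1 | 0 | 0 | 1
1 | 0 | 1 | 0
1 | 1 | 0 | 1
1 | 1 | 1 | 1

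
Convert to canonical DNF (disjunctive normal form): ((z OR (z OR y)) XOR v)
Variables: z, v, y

(NOT z AND NOT v AND y) OR (NOT z AND v AND NOT y) OR (z AND NOT v AND NOT y) OR (z AND NOT v AND y)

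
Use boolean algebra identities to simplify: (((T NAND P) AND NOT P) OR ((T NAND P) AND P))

By distribution ((E AND v) OR (E AND NOT v) = E):
= (T NAND P)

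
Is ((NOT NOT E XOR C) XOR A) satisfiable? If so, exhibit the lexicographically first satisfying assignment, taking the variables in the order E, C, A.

E=0, C=0, A=1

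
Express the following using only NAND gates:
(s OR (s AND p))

((s NAND s) NAND (((s NAND p) NAND (s NAND p)) NAND ((s NAND p) NAND (s NAND p))))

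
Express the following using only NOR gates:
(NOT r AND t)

(((r NOR r) NOR (r NOR r)) NOR (t NOR t))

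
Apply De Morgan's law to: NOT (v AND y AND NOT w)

NOT v OR NOT y OR w
De Morgan's: NOT(AND of terms) = OR of negations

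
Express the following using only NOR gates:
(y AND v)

((y NOR y) NOR (v NOR v))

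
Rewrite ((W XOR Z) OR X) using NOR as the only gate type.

((((((W NOR Z) NOR (W NOR Z)) NOR ((W NOR Z) NOR (W NOR Z))) NOR ((((W NOR W) NOR (Z NOR Z)) NOR ((W NOR W) NOR (Z NOR Z))) NOR (((W NOR W) NOR (Z NOR Z)) NOR ((W NOR W) NOR (Z NOR Z))))) NOR X) NOR (((((W NOR Z) NOR (W NOR Z)) NOR ((W NOR Z) NOR (W NOR Z))) NOR ((((W NOR W) NOR (Z NOR Z)) NOR ((W NOR W) NOR (Z NOR Z))) NOR (((W NOR W) NOR (Z NOR Z)) NOR ((W NOR W) NOR (Z NOR Z))))) NOR X))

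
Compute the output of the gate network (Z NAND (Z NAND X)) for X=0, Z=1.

Substituting: (1 NAND (1 NAND 0))
= 0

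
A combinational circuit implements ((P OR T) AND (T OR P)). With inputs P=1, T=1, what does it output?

Substituting: ((1 OR 1) AND (1 OR 1))
= 1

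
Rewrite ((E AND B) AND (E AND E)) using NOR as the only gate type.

((((E NOR E) NOR (B NOR B)) NOR ((E NOR E) NOR (B NOR B))) NOR (((E NOR E) NOR (E NOR E)) NOR ((E NOR E) NOR (E NOR E))))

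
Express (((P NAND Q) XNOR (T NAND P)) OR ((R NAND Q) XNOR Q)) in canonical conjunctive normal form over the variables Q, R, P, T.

(Q OR R OR NOT P OR NOT T) AND (Q OR NOT R OR NOT P OR NOT T) AND (NOT Q OR NOT R OR NOT P OR T)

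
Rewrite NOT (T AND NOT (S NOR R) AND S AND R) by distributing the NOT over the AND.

NOT T OR (S NOR R) OR NOT S OR NOT R
De Morgan's: NOT(AND of terms) = OR of negations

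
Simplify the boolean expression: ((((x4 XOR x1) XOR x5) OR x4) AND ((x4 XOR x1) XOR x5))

By absorption (E AND (E OR v) = E):
= ((x4 XOR x1) XOR x5)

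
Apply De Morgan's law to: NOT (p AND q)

NOT p OR NOT q
De Morgan's: NOT(AND of terms) = OR of negations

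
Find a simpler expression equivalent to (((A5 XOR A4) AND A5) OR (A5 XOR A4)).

By absorption (E OR (E AND v) = E):
= (A5 XOR A4)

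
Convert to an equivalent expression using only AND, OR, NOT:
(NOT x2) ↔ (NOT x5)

((NOT x2) AND (NOT x5)) OR (x2 AND x5)
(Biconditional = both true or both false)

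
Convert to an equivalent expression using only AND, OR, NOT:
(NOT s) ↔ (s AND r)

((NOT s) AND (s AND r)) OR (s AND NOT (s AND r))
(Biconditional = both true or both false)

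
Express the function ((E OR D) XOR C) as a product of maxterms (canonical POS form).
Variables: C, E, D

ΠM(0, 5, 6, 7) = (C OR E OR D) AND (NOT C OR E OR NOT D) AND (NOT C OR NOT E OR D) AND (NOT C OR NOT E OR NOT D)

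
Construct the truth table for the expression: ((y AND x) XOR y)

x | y | Output
--------------
0 | 0 | 0
0 | 1 | 1
1 | 0 | 0
1 | 1 | 0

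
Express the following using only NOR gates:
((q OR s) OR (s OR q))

((((q NOR s) NOR (q NOR s)) NOR ((s NOR q) NOR (s NOR q))) NOR (((q NOR s) NOR (q NOR s)) NOR ((s NOR q) NOR (s NOR q))))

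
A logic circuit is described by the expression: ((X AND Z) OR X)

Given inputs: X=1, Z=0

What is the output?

Substituting: ((1 AND 0) OR 1)
= 1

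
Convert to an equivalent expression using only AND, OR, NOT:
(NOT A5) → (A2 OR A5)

A5 OR (A2 OR A5)
(Implication elimination: A → B = NOT A OR B)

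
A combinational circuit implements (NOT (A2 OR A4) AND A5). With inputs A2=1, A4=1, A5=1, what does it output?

Substituting: (NOT (1 OR 1) AND 1)
= 0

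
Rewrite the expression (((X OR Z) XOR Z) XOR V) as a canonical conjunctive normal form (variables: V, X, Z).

(V OR X OR Z) AND (V OR X OR NOT Z) AND (V OR NOT X OR NOT Z) AND (NOT V OR NOT X OR Z)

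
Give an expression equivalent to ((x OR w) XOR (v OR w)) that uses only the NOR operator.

((((((x NOR w) NOR (x NOR w)) NOR ((v NOR w) NOR (v NOR w))) NOR (((x NOR w) NOR (x NOR w)) NOR ((v NOR w) NOR (v NOR w)))) NOR ((((x NOR w) NOR (x NOR w)) NOR ((v NOR w) NOR (v NOR w))) NOR (((x NOR w) NOR (x NOR w)) NOR ((v NOR w) NOR (v NOR w))))) NOR ((((((x NOR w) NOR (x NOR w)) NOR ((x NOR w) NOR (x NOR w))) NOR (((v NOR w) NOR (v NOR w)) NOR ((v NOR w) NOR (v NOR w)))) NOR ((((x NOR w) NOR (x NOR w)) NOR ((x NOR w) NOR (x NOR w))) NOR (((v NOR w) NOR (v NOR w)) NOR ((v NOR w) NOR (v NOR w))))) NOR (((((x NOR w) NOR (x NOR w)) NOR ((x NOR w) NOR (x NOR w))) NOR (((v NOR w) NOR (v NOR w)) NOR ((v NOR w) NOR (v NOR w)))) NOR ((((x NOR w) NOR (x NOR w)) NOR ((x NOR w) NOR (x NOR w))) NOR (((v NOR w) NOR (v NOR w)) NOR ((v NOR w) NOR (v NOR w)))))))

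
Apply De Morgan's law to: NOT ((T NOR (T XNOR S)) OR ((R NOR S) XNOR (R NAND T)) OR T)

NOT (T NOR (T XNOR S)) AND NOT ((R NOR S) XNOR (R NAND T)) AND NOT T
De Morgan's: NOT(OR of terms) = AND of negations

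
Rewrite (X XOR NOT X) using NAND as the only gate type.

((X NAND (X NAND (X NAND X))) NAND ((X NAND X) NAND (X NAND (X NAND X))))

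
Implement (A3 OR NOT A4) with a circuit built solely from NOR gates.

((A3 NOR (A4 NOR A4)) NOR (A3 NOR (A4 NOR A4)))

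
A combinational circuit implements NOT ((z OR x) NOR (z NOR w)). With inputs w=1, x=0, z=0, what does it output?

Substituting: NOT ((0 OR 0) NOR (0 NOR 1))
= 0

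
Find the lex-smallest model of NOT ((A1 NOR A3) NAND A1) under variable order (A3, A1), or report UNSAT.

UNSATISFIABLE - no assignment makes this expression true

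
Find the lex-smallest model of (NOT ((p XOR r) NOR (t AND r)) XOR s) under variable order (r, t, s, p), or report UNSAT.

r=0, t=0, s=0, p=1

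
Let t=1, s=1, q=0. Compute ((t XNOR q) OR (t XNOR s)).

Substituting: ((1 XNOR 0) OR (1 XNOR 1))
= 1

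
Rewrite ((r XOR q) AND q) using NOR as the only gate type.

((((((r NOR q) NOR (r NOR q)) NOR ((r NOR q) NOR (r NOR q))) NOR ((((r NOR r) NOR (q NOR q)) NOR ((r NOR r) NOR (q NOR q))) NOR (((r NOR r) NOR (q NOR q)) NOR ((r NOR r) NOR (q NOR q))))) NOR ((((r NOR q) NOR (r NOR q)) NOR ((r NOR q) NOR (r NOR q))) NOR ((((r NOR r) NOR (q NOR q)) NOR ((r NOR r) NOR (q NOR q))) NOR (((r NOR r) NOR (q NOR q)) NOR ((r NOR r) NOR (q NOR q)))))) NOR (q NOR q))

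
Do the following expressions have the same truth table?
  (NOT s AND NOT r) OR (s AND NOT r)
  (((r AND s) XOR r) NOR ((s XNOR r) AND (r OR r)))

Yes, they are equivalent — the two output columns agree on all 4 assignments:
s | r | Expression 1 | Expression 2
-----------------------------------
0 | 0 | 1 | 1
0 | 1 | 0 | 0
1 | 0 | 1 | 1
1 | 1 | 0 | 0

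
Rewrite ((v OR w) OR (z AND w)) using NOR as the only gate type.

((((v NOR w) NOR (v NOR w)) NOR ((z NOR z) NOR (w NOR w))) NOR (((v NOR w) NOR (v NOR w)) NOR ((z NOR z) NOR (w NOR w))))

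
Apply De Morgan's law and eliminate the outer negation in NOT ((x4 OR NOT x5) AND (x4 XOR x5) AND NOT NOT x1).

NOT (x4 OR NOT x5) OR NOT (x4 XOR x5) OR NOT x1
De Morgan's: NOT(AND of terms) = OR of negations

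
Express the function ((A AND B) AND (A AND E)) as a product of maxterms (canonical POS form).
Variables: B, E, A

ΠM(0, 1, 2, 3, 4, 5, 6) = (B OR E OR A) AND (B OR E OR NOT A) AND (B OR NOT E OR A) AND (B OR NOT E OR NOT A) AND (NOT B OR E OR A) AND (NOT B OR E OR NOT A) AND (NOT B OR NOT E OR A)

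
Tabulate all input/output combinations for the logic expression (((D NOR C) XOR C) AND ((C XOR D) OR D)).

C | D | Output
--------------
0 | 0 | 0
0 | 1 | 0
1 | 0 | 1
1 | 1 | 1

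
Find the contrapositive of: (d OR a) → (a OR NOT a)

Contrapositive: NOT (a OR NOT a) → NOT (d OR a)
Note: A statement and its contrapositive are logically equivalent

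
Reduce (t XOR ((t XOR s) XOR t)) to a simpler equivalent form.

By XOR self-cancellation ((E XOR v) XOR v = E):
= (t XOR s)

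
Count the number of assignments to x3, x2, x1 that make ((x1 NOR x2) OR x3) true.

Satisfying assignments: (0,0,0), (1,0,0), (1,0,1), (1,1,0), (1,1,1)
Count: 5 out of 8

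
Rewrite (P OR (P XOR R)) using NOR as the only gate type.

((P NOR ((((P NOR R) NOR (P NOR R)) NOR ((P NOR R) NOR (P NOR R))) NOR ((((P NOR P) NOR (R NOR R)) NOR ((P NOR P) NOR (R NOR R))) NOR (((P NOR P) NOR (R NOR R)) NOR ((P NOR P) NOR (R NOR R)))))) NOR (P NOR ((((P NOR R) NOR (P NOR R)) NOR ((P NOR R) NOR (P NOR R))) NOR ((((P NOR P) NOR (R NOR R)) NOR ((P NOR P) NOR (R NOR R))) NOR (((P NOR P) NOR (R NOR R)) NOR ((P NOR P) NOR (R NOR R)))))))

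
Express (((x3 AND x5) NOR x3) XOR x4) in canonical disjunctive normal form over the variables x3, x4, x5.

(NOT x3 AND NOT x4 AND NOT x5) OR (NOT x3 AND NOT x4 AND x5) OR (x3 AND x4 AND NOT x5) OR (x3 AND x4 AND x5)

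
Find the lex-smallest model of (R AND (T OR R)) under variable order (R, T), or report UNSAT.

R=1, T=0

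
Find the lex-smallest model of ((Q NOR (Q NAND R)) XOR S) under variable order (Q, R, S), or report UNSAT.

Q=0, R=0, S=1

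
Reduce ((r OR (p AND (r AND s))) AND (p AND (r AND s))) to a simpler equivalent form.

By absorption (E AND (E OR v) = E):
= (p AND (r AND s))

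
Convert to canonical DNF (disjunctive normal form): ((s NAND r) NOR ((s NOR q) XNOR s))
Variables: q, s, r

(NOT q AND s AND r) OR (q AND s AND r)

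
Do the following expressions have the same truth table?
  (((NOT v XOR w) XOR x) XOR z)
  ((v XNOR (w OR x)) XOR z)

No. Counterexample: with w=1, v=0, x=1, z=0, Expression 1 = 1 but Expression 2 = 0.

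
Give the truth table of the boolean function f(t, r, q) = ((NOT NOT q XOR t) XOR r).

t | r | q | Output
------------------
0 | 0 | 0 | 0
0 | 0 | 1 | 1
0 | 1 | 0 | 1
0 | 1 | 1 | 0
1 | 0 | 0 | 1
1 | 0 | 1 | 0
1 | 1 | 0 | 0
1 | 1 | 1 | 1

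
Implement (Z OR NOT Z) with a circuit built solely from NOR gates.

((Z NOR (Z NOR Z)) NOR (Z NOR (Z NOR Z)))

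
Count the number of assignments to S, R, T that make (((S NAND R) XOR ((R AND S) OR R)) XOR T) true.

Satisfying assignments: (0,0,0), (0,1,1), (1,0,0), (1,1,0)
Count: 4 out of 8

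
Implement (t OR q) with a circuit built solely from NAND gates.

((t NAND t) NAND (q NAND q))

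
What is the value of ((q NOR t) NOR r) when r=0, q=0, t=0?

Substituting: ((0 NOR 0) NOR 0)
= 0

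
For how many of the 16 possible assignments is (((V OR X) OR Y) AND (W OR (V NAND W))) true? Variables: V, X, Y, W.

Satisfying assignments: (0,0,1,0), (0,0,1,1), (0,1,0,0), (0,1,0,1), (0,1,1,0), (0,1,1,1), (1,0,0,0), (1,0,0,1), (1,0,1,0), (1,0,1,1), (1,1,0,0), (1,1,0,1), (1,1,1,0), (1,1,1,1)
Count: 14 out of 16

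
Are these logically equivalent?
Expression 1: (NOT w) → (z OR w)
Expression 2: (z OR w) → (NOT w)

No, Converse is not equivalent to original (counterexample: z=0, w=0)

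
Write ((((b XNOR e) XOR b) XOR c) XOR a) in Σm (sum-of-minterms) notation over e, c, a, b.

Σm(0, 1, 6, 7, 10, 11, 12, 13) = (NOT e AND NOT c AND NOT a AND NOT b) OR (NOT e AND NOT c AND NOT a AND b) OR (NOT e AND c AND a AND NOT b) OR (NOT e AND c AND a AND b) OR (e AND NOT c AND a AND NOT b) OR (e AND NOT c AND a AND b) OR (e AND c AND NOT a AND NOT b) OR (e AND c AND NOT a AND b)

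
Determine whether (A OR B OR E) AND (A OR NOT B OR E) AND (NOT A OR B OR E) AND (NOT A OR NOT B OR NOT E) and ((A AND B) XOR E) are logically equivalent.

Yes, they are equivalent — the two output columns agree on all 8 assignments:
A | B | E | Expression 1 | Expression 2
---------------------------------------
0 | 0 | 0 | 0 | 0
0 | 0 | 1 | 1 | 1
0 | 1 | 0 | 0 | 0
0 | 1 | 1 | 1 | 1
1 | 0 | 0 | 0 | 0
1 | 0 | 1 | 1 | 1
1 | 1 | 0 | 1 | 1
1 | 1 | 1 | 0 | 0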